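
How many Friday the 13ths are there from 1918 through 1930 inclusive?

22

Friday-the-13ths by year:
1918: Sep, Dec
1919: Jun
1920: Feb, Aug
1921: May
1922: Jan, Oct
1923: Apr, Jul
1924: Jun
1925: Feb, Mar, Nov
1926: Aug
1927: May
1928: Jan, Apr, Jul
1929: Sep, Dec
1930: Jun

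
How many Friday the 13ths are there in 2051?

2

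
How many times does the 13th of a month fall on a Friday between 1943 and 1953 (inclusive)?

18

Friday-the-13ths by year:
1943: Aug
1944: Oct
1945: Apr, Jul
1946: Sep, Dec
1947: Jun
1948: Feb, Aug
1949: May
1950: Jan, Oct
1951: Apr, Jul
1952: Jun
1953: Feb, Mar, Nov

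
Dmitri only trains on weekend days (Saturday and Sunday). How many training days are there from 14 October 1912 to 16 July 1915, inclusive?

286

14 October 1912 is a Monday.
From 14 October 1912 to 16 July 1915 is 1006 days inclusive.
1006 = 7 × 143 + 5, so there are 143 full weeks plus 5 extra days.
Each full week contributes 2 weekend days (Sat, Sun): 143 × 2 = 286.
The 5 extra days are Mon, Tue, Wed, Thu, Fri — none qualify.
Total: 286 + 0 = 286.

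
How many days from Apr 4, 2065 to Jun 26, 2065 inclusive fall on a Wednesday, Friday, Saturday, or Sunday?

48

Apr 4, 2065 is a Saturday.
That's 84 days from start to end, counting both.
84 = 7 × 12, so the span is exactly 12 full weeks.
Each full week contributes 4 days from the set (Wed, Fri, Sat, Sun): 12 × 4 = 48.
Total: 48.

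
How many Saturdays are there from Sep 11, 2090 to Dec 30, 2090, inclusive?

16

Sep 11, 2090 is a Monday.
That's 111 days from start to end, counting both.
111 = 7 × 15 + 6, so there are 15 full weeks plus 6 extra days.
Each full week contributes one Saturday: 15 so far.
The 6 extra days are Mon, Tue, Wed, Thu, Fri, Sat — 1 of them qualifies.
Total: 15 + 1 = 16.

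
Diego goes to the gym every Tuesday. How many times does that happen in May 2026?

4

May 1, 2026 is a Friday.
From May 1, 2026 to May 31, 2026 is 31 days inclusive.
31 = 7 × 4 + 3, so there are 4 full weeks plus 3 extra days.
Each full week contributes one Tuesday: 4 so far.
The 3 extra days are Fri, Sat, Sun — none qualify.
Total: 4 + 0 = 4.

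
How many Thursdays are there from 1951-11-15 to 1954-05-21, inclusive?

132 Thursdays

1951-11-15 is a Thursday.
The range spans 919 days (inclusive of both endpoints).
919 = 7 × 131 + 2, so there are 131 full weeks plus 2 extra days.
Each full week contributes one Thursday: 131 so far.
The 2 extra days are Thursday, Friday — 1 of them qualifies.
Total: 131 + 1 = 132.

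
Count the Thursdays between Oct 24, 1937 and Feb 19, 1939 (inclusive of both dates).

69 Thursdays

Oct 24, 1937 is a Sunday.
From Oct 24, 1937 to Feb 19, 1939 is 484 days inclusive.
484 = 7 × 69 + 1, so there are 69 full weeks plus 1 extra day.
Each full week contributes one Thursday: 69 so far.
The 1 extra day is Sunday — none qualify.
Total: 69 + 0 = 69.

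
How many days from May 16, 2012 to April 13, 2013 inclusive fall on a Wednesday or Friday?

May 16, 2012 is a Wednesday.
That's 333 days from start to end, counting both.
333 = 7 × 47 + 4, so there are 47 full weeks plus 4 extra days.
Each full week contributes 2 days from the set (Wed, Fri): 47 × 2 = 94.
The 4 extra days are Wed, Thu, Fri, Sat — 2 of them qualify.
Total: 94 + 2 = 96.

96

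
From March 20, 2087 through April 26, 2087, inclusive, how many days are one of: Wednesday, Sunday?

10

March 20, 2087 is a Thursday.
That's 38 days from start to end, counting both.
38 = 7 × 5 + 3, so there are 5 full weeks plus 3 extra days.
Each full week contributes 2 days from the set (Wed, Sun): 5 × 2 = 10.
The 3 extra days are Thursday, Friday, Saturday — none qualify.
Total: 10 + 0 = 10.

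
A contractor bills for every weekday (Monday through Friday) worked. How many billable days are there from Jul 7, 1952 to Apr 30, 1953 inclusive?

214 weekdays

Jul 7, 1952 is a Monday.
That's 298 days from start to end, counting both.
298 = 7 × 42 + 4, so there are 42 full weeks plus 4 extra days.
Each full week contributes 5 weekdays (Mon–Fri): 42 × 5 = 210.
The 4 extra days are Mon, Tue, Wed, Thu — 4 of them qualify.
Total: 210 + 4 = 214.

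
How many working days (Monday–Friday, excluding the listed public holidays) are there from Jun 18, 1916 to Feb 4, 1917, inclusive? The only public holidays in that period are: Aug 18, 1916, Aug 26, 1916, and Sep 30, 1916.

164 working days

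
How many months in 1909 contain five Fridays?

5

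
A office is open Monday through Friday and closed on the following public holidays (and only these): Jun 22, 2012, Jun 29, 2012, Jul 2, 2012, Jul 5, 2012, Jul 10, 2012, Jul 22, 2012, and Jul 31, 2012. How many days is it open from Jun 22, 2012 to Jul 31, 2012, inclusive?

22 business days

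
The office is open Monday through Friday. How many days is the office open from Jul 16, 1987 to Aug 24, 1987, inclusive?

Jul 16, 1987 is a Thursday.
From Jul 16, 1987 to Aug 24, 1987 is 40 days inclusive.
40 = 7 × 5 + 5, so there are 5 full weeks plus 5 extra days.
Each full week contributes 5 weekdays (Mon–Fri): 5 × 5 = 25.
The 5 extra days are Thursday, Friday, Saturday, Sunday, Monday — 3 of them qualify.
Total: 25 + 3 = 28.

28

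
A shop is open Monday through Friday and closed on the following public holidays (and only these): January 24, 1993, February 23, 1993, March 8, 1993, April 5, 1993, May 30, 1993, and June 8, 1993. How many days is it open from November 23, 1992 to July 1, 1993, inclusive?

November 23, 1992 is a Monday.
That's 221 days from start to end, counting both.
221 = 7 × 31 + 4, so there are 31 full weeks plus 4 extra days.
Each full week contributes 5 weekdays (Mon–Fri): 31 × 5 = 155.
The 4 extra days are Mon, Tue, Wed, Thu — 4 of them qualify.
Total: 155 + 4 = 159.
Holidays: January 24, 1993 (Sun); February 23, 1993 (Tue); March 8, 1993 (Mon); April 5, 1993 (Mon); May 30, 1993 (Sun); June 8, 1993 (Tue).
4 of the 6 holidays fall on weekdays; the rest are weekends and were already excluded.
Business days: 159 − 4 = 155.

155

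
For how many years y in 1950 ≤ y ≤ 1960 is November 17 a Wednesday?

1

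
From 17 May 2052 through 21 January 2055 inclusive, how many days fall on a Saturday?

17 May 2052 is a Friday.
The range spans 980 days (inclusive of both endpoints).
980 = 7 × 140, so the span is exactly 140 full weeks.
Each full week contributes one Saturday: 140 so far.
Total: 140.

140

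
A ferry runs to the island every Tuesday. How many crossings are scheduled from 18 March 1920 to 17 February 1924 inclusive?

18 March 1920 is a Thursday.
The range spans 1432 days (inclusive of both endpoints).
1432 = 7 × 204 + 4, so there are 204 full weeks plus 4 extra days.
Each full week contributes one Tuesday: 204 so far.
The 4 extra days are Thu, Fri, Sat, Sun — none qualify.
Total: 204 + 0 = 204.

204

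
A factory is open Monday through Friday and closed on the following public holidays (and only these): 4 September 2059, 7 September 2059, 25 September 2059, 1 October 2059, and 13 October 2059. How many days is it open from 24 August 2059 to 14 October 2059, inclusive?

24 August 2059 is a Sunday.
The range spans 52 days (inclusive of both endpoints).
52 = 7 × 7 + 3, so there are 7 full weeks plus 3 extra days.
Each full week contributes 5 weekdays (Mon–Fri): 7 × 5 = 35.
The 3 extra days are Sun, Mon, Tue — 2 of them qualify.
Total: 35 + 2 = 37.
Holidays: 4 September 2059 (Thu); 7 September 2059 (Sun); 25 September 2059 (Thu); 1 October 2059 (Wed); 13 October 2059 (Mon).
4 of the 5 holidays fall on weekdays; the rest are weekends and were already excluded.
Business days: 37 − 4 = 33.

33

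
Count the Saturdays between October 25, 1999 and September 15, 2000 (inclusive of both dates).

46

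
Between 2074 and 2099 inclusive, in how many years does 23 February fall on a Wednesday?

Day of week of February 23 in each year:
2074: Fri, 2075: Sat, 2076: Sun, 2077: Tue, 2078: Wed ✓, 2079: Thu, 2080: Fri, 2081: Sun, 2082: Mon, 2083: Tue, 2084: Wed ✓, 2085: Fri, 2086: Sat, 2087: Sun, 2088: Mon, 2089: Wed ✓, 2090: Thu, 2091: Fri, 2092: Sat, 2093: Mon, 2094: Tue, 2095: Wed ✓, 2096: Thu, 2097: Sat, 2098: Sun, 2099: Mon
Wednesdays: 2078, 2084, 2089, 2095.

4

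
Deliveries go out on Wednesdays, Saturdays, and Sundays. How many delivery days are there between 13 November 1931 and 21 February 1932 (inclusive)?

13 November 1931 is a Friday.
That's 101 days from start to end, counting both.
101 = 7 × 14 + 3, so there are 14 full weeks plus 3 extra days.
Each full week contributes 3 days from the set (Wed, Sat, Sun): 14 × 3 = 42.
The 3 extra days are Friday, Saturday, Sunday — 2 of them qualify.
Total: 42 + 2 = 44.

44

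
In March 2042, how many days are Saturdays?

5

March 1, 2042 is a Saturday.
That's 31 days from start to end, counting both.
31 = 7 × 4 + 3, so there are 4 full weeks plus 3 extra days.
Each full week contributes one Saturday: 4 so far.
The 3 extra days are Sat, Sun, Mon — 1 of them qualifies.
Total: 4 + 1 = 5.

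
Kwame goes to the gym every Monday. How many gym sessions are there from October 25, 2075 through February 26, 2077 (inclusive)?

October 25, 2075 is a Friday.
The range spans 491 days (inclusive of both endpoints).
491 = 7 × 70 + 1, so there are 70 full weeks plus 1 extra day.
Each full week contributes one Monday: 70 so far.
The 1 extra day is Fri — none qualify.
Total: 70 + 0 = 70.

70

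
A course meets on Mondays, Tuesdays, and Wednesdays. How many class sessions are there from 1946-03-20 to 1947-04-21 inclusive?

1946-03-20 is a Wednesday.
That's 398 days from start to end, counting both.
398 = 7 × 56 + 6, so there are 56 full weeks plus 6 extra days.
Each full week contributes 3 days from the set (Mon, Tue, Wed): 56 × 3 = 168.
The 6 extra days are Wednesday, Thursday, Friday, Saturday, Sunday, Monday — 2 of them qualify.
Total: 168 + 2 = 170.

170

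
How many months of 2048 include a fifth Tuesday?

4

A month has five Tuesdays exactly when Tuesday falls within its first (length − 28) days.
Jan: 31 days, starts Wed → 5 of Wed, Thu, Fri
Feb: 29 days, starts Sat → 5 of Sat
Mar: 31 days, starts Sun → 5 of Sun, Mon, Tue ✓
Apr: 30 days, starts Wed → 5 of Wed, Thu
May: 31 days, starts Fri → 5 of Fri, Sat, Sun
Jun: 30 days, starts Mon → 5 of Mon, Tue ✓
Jul: 31 days, starts Wed → 5 of Wed, Thu, Fri
Aug: 31 days, starts Sat → 5 of Sat, Sun, Mon
Sep: 30 days, starts Tue → 5 of Tue, Wed ✓
Oct: 31 days, starts Thu → 5 of Thu, Fri, Sat
Nov: 30 days, starts Sun → 5 of Sun, Mon
Dec: 31 days, starts Tue → 5 of Tue, Wed, Thu ✓
Months with five Tuesdays: Mar, Jun, Sep, Dec.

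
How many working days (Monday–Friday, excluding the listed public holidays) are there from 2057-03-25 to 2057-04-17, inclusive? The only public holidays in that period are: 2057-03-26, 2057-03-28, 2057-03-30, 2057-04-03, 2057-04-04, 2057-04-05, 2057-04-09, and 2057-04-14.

10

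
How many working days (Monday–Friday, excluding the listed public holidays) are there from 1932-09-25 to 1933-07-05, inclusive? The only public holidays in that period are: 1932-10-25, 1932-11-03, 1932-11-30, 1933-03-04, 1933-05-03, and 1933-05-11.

198 working days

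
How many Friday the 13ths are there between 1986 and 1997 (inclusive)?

Friday-the-13ths by year:
1986: Jun
1987: Feb, Mar, Nov
1988: May
1989: Jan, Oct
1990: Apr, Jul
1991: Sep, Dec
1992: Mar, Nov
1993: Aug
1994: May
1995: Jan, Oct
1996: Sep, Dec
1997: Jun

20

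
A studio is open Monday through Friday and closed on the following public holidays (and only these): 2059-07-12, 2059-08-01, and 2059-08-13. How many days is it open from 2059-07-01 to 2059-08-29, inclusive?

42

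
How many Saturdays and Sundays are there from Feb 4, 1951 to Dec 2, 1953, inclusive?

295

Feb 4, 1951 is a Sunday.
The range spans 1033 days (inclusive of both endpoints).
1033 = 7 × 147 + 4, so there are 147 full weeks plus 4 extra days.
Each full week contributes 2 weekend days (Sat, Sun): 147 × 2 = 294.
The 4 extra days are Sun, Mon, Tue, Wed — 1 of them qualifies.
Total: 294 + 1 = 295.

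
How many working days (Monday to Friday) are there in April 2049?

22 weekdays

April 1, 2049 is a Thursday.
From April 1, 2049 to April 30, 2049 is 30 days inclusive.
30 = 7 × 4 + 2, so there are 4 full weeks plus 2 extra days.
Each full week contributes 5 weekdays (Mon–Fri): 4 × 5 = 20.
The 2 extra days are Thu, Fri — 2 of them qualify.
Total: 20 + 2 = 22.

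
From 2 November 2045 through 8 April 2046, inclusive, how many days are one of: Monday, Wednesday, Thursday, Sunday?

90

2 November 2045 is a Thursday.
From 2 November 2045 to 8 April 2046 is 158 days inclusive.
158 = 7 × 22 + 4, so there are 22 full weeks plus 4 extra days.
Each full week contributes 4 days from the set (Mon, Wed, Thu, Sun): 22 × 4 = 88.
The 4 extra days are Thursday, Friday, Saturday, Sunday — 2 of them qualify.
Total: 88 + 2 = 90.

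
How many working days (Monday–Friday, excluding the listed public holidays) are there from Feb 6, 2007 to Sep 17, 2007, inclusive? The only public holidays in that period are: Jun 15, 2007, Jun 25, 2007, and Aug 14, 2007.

Feb 6, 2007 is a Tuesday.
The range spans 224 days (inclusive of both endpoints).
224 = 7 × 32, so the span is exactly 32 full weeks.
Each full week contributes 5 weekdays (Mon–Fri): 32 × 5 = 160.
Total: 160.
Holidays: Jun 15, 2007 (Fri); Jun 25, 2007 (Mon); Aug 14, 2007 (Tue).
All 3 holidays fall on weekdays, so subtract 3.
Business days: 160 − 3 = 157.

157 working days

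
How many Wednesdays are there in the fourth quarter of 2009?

13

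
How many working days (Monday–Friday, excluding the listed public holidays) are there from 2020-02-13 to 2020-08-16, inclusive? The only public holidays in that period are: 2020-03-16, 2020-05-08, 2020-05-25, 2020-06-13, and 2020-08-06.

2020-02-13 is a Thursday.
That's 186 days from start to end, counting both.
186 = 7 × 26 + 4, so there are 26 full weeks plus 4 extra days.
Each full week contributes 5 weekdays (Mon–Fri): 26 × 5 = 130.
The 4 extra days are Thursday, Friday, Saturday, Sunday — 2 of them qualify.
Total: 130 + 2 = 132.
Holidays: 2020-03-16 (Mon); 2020-05-08 (Fri); 2020-05-25 (Mon); 2020-06-13 (Sat); 2020-08-06 (Thu).
4 of the 5 holidays fall on weekdays; the rest are weekends and were already excluded.
Business days: 132 − 4 = 128.

128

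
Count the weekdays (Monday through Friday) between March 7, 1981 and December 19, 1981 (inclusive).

205 weekdays

March 7, 1981 is a Saturday.
The range spans 288 days (inclusive of both endpoints).
288 = 7 × 41 + 1, so there are 41 full weeks plus 1 extra day.
Each full week contributes 5 weekdays (Mon–Fri): 41 × 5 = 205.
The 1 extra day is Saturday — none qualify.
Total: 205 + 0 = 205.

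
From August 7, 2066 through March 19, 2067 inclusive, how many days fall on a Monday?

32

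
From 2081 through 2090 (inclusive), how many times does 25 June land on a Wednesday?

Day of week of June 25 in each year:
2081: Wed ✓, 2082: Thu, 2083: Fri, 2084: Sun, 2085: Mon, 2086: Tue, 2087: Wed ✓, 2088: Fri, 2089: Sat, 2090: Sun
Wednesdays: 2081, 2087.

2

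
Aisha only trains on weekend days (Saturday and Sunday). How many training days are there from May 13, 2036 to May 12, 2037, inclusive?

May 13, 2036 is a Tuesday.
The range spans 365 days (inclusive of both endpoints).
365 = 7 × 52 + 1, so there are 52 full weeks plus 1 extra day.
Each full week contributes 2 weekend days (Sat, Sun): 52 × 2 = 104.
The 1 extra day is Tuesday — none qualify.
Total: 104 + 0 = 104.

104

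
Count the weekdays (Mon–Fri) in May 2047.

23

May 1, 2047 is a Wednesday.
From May 1, 2047 to May 31, 2047 is 31 days inclusive.
31 = 7 × 4 + 3, so there are 4 full weeks plus 3 extra days.
Each full week contributes 5 weekdays (Mon–Fri): 4 × 5 = 20.
The 3 extra days are Wednesday, Thursday, Friday — 3 of them qualify.
Total: 20 + 3 = 23.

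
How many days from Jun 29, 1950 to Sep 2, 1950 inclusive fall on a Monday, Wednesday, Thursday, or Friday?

38

Jun 29, 1950 is a Thursday.
The range spans 66 days (inclusive of both endpoints).
66 = 7 × 9 + 3, so there are 9 full weeks plus 3 extra days.
Each full week contributes 4 days from the set (Mon, Wed, Thu, Fri): 9 × 4 = 36.
The 3 extra days are Thu, Fri, Sat — 2 of them qualify.
Total: 36 + 2 = 38.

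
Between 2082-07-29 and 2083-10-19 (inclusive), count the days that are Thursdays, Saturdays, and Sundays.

2082-07-29 is a Wednesday.
That's 448 days from start to end, counting both.
448 = 7 × 64, so the span is exactly 64 full weeks.
Each full week contributes 3 days from the set (Thu, Sat, Sun): 64 × 3 = 192.
Total: 192.

192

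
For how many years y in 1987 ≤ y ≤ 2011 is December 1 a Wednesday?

Day of week of December 1 in each year:
1987: Tue, 1988: Thu, 1989: Fri, 1990: Sat, 1991: Sun, 1992: Tue, 1993: Wed ✓, 1994: Thu, 1995: Fri, 1996: Sun, 1997: Mon, 1998: Tue, 1999: Wed ✓, 2000: Fri, 2001: Sat, 2002: Sun, 2003: Mon, 2004: Wed ✓, 2005: Thu, 2006: Fri, 2007: Sat, 2008: Mon, 2009: Tue, 2010: Wed ✓, 2011: Thu
Wednesdays: 1993, 1999, 2004, 2010.

4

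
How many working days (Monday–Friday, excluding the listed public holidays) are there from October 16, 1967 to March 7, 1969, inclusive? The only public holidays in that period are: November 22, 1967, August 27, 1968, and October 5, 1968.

363

October 16, 1967 is a Monday.
The range spans 509 days (inclusive of both endpoints).
509 = 7 × 72 + 5, so there are 72 full weeks plus 5 extra days.
Each full week contributes 5 weekdays (Mon–Fri): 72 × 5 = 360.
The 5 extra days are Monday, Tuesday, Wednesday, Thursday, Friday — 5 of them qualify.
Total: 360 + 5 = 365.
Holidays: November 22, 1967 (Wed); August 27, 1968 (Tue); October 5, 1968 (Sat).
2 of the 3 holidays fall on weekdays; the rest are weekends and were already excluded.
Business days: 365 − 2 = 363.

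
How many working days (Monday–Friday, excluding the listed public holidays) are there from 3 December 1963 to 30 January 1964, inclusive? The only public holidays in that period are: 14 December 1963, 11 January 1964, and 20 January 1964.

3 December 1963 is a Tuesday.
The range spans 59 days (inclusive of both endpoints).
59 = 7 × 8 + 3, so there are 8 full weeks plus 3 extra days.
Each full week contributes 5 weekdays (Mon–Fri): 8 × 5 = 40.
The 3 extra days are Tue, Wed, Thu — 3 of them qualify.
Total: 40 + 3 = 43.
Holidays: 14 December 1963 (Sat); 11 January 1964 (Sat); 20 January 1964 (Mon).
1 of the 3 holidays fall on weekdays; the rest are weekends and were already excluded.
Business days: 43 − 1 = 42.

42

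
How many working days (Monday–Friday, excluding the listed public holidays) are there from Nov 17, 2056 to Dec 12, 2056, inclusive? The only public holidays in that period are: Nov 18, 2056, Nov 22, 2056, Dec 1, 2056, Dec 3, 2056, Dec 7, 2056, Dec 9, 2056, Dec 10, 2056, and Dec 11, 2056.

14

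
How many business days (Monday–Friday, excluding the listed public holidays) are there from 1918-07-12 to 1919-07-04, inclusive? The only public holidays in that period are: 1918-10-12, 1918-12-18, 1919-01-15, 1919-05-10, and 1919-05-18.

254

1918-07-12 is a Friday.
That's 358 days from start to end, counting both.
358 = 7 × 51 + 1, so there are 51 full weeks plus 1 extra day.
Each full week contributes 5 weekdays (Mon–Fri): 51 × 5 = 255.
The 1 extra day is Friday — 1 of them qualifies.
Total: 255 + 1 = 256.
Holidays: 1918-10-12 (Sat); 1918-12-18 (Wed); 1919-01-15 (Wed); 1919-05-10 (Sat); 1919-05-18 (Sun).
2 of the 5 holidays fall on weekdays; the rest are weekends and were already excluded.
Business days: 256 − 2 = 254.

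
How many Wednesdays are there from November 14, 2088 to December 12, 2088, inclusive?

November 14, 2088 is a Sunday.
From November 14, 2088 to December 12, 2088 is 29 days inclusive.
29 = 7 × 4 + 1, so there are 4 full weeks plus 1 extra day.
Each full week contributes one Wednesday: 4 so far.
The 1 extra day is Sun — none qualify.
Total: 4 + 0 = 4.

4 Wednesdays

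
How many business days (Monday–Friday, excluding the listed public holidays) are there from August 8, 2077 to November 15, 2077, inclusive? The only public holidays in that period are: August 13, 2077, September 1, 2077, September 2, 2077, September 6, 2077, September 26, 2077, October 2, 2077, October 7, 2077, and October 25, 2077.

August 8, 2077 is a Sunday.
From August 8, 2077 to November 15, 2077 is 100 days inclusive.
100 = 7 × 14 + 2, so there are 14 full weeks plus 2 extra days.
Each full week contributes 5 weekdays (Mon–Fri): 14 × 5 = 70.
The 2 extra days are Sun, Mon — 1 of them qualifies.
Total: 70 + 1 = 71.
Holidays: August 13, 2077 (Fri); September 1, 2077 (Wed); September 2, 2077 (Thu); September 6, 2077 (Mon); September 26, 2077 (Sun); October 2, 2077 (Sat); October 7, 2077 (Thu); October 25, 2077 (Mon).
6 of the 8 holidays fall on weekdays; the rest are weekends and were already excluded.
Business days: 71 − 6 = 65.

65 business days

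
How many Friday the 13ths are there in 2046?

The 13th falls on a Friday when the month's 13th has weekday Fri.
Jan 13 is Sat; Feb 13 is Tue; Mar 13 is Tue; Apr 13 is Fri ✓; May 13 is Sun; Jun 13 is Wed; Jul 13 is Fri ✓; Aug 13 is Mon; Sep 13 is Thu; Oct 13 is Sat; Nov 13 is Tue; Dec 13 is Thu.
Friday the 13ths: Apr, Jul.

2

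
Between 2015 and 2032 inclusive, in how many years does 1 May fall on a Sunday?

2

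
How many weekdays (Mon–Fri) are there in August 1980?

21

1980-08-01 is a Friday.
The range spans 31 days (inclusive of both endpoints).
31 = 7 × 4 + 3, so there are 4 full weeks plus 3 extra days.
Each full week contributes 5 weekdays (Mon–Fri): 4 × 5 = 20.
The 3 extra days are Fri, Sat, Sun — 1 of them qualifies.
Total: 20 + 1 = 21.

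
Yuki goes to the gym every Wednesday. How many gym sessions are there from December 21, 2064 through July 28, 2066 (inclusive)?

December 21, 2064 is a Sunday.
The range spans 585 days (inclusive of both endpoints).
585 = 7 × 83 + 4, so there are 83 full weeks plus 4 extra days.
Each full week contributes one Wednesday: 83 so far.
The 4 extra days are Sunday, Monday, Tuesday, Wednesday — 1 of them qualifies.
Total: 83 + 1 = 84.

84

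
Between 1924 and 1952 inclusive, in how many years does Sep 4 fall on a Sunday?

4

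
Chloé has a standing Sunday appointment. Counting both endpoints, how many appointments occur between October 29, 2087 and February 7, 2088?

October 29, 2087 is a Wednesday.
That's 102 days from start to end, counting both.
102 = 7 × 14 + 4, so there are 14 full weeks plus 4 extra days.
Each full week contributes one Sunday: 14 so far.
The 4 extra days are Wednesday, Thursday, Friday, Saturday — none qualify.
Total: 14 + 0 = 14.

14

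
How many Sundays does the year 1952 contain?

52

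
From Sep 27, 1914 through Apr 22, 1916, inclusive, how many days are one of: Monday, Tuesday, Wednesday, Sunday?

Sep 27, 1914 is a Sunday.
That's 574 days from start to end, counting both.
574 = 7 × 82, so the span is exactly 82 full weeks.
Each full week contributes 4 days from the set (Mon, Tue, Wed, Sun): 82 × 4 = 328.
Total: 328.

328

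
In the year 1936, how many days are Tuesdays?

52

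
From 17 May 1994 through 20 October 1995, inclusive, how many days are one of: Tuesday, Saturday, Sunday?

223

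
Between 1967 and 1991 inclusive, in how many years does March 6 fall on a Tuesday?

4

Day of week of March 6 in each year:
1967: Mon, 1968: Wed, 1969: Thu, 1970: Fri, 1971: Sat, 1972: Mon, 1973: Tue ✓, 1974: Wed, 1975: Thu, 1976: Sat, 1977: Sun, 1978: Mon, 1979: Tue ✓, 1980: Thu, 1981: Fri, 1982: Sat, 1983: Sun, 1984: Tue ✓, 1985: Wed, 1986: Thu, 1987: Fri, 1988: Sun, 1989: Mon, 1990: Tue ✓, 1991: Wed
Tuesdays: 1973, 1979, 1984, 1990.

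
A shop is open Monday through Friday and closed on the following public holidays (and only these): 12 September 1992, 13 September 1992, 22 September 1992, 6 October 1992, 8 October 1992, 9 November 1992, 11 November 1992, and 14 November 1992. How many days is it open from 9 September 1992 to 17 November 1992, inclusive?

45

9 September 1992 is a Wednesday.
The range spans 70 days (inclusive of both endpoints).
70 = 7 × 10, so the span is exactly 10 full weeks.
Each full week contributes 5 weekdays (Mon–Fri): 10 × 5 = 50.
Holidays: 12 September 1992 (Sat); 13 September 1992 (Sun); 22 September 1992 (Tue); 6 October 1992 (Tue); 8 October 1992 (Thu); 9 November 1992 (Mon); 11 November 1992 (Wed); 14 November 1992 (Sat).
5 of the 8 holidays fall on weekdays; the rest are weekends and were already excluded.
Business days: 50 − 5 = 45.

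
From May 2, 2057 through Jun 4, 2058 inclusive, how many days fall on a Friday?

May 2, 2057 is a Wednesday.
The range spans 399 days (inclusive of both endpoints).
399 = 7 × 57, so the span is exactly 57 full weeks.
Each full week contributes one Friday: 57 so far.
Total: 57.

57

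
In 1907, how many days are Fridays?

52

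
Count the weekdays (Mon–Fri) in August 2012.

23

August 1, 2012 is a Wednesday.
That's 31 days from start to end, counting both.
31 = 7 × 4 + 3, so there are 4 full weeks plus 3 extra days.
Each full week contributes 5 weekdays (Mon–Fri): 4 × 5 = 20.
The 3 extra days are Wed, Thu, Fri — 3 of them qualify.
Total: 20 + 3 = 23.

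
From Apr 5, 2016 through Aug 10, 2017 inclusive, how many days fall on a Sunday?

70

Apr 5, 2016 is a Tuesday.
The range spans 493 days (inclusive of both endpoints).
493 = 7 × 70 + 3, so there are 70 full weeks plus 3 extra days.
Each full week contributes one Sunday: 70 so far.
The 3 extra days are Tuesday, Wednesday, Thursday — none qualify.
Total: 70 + 0 = 70.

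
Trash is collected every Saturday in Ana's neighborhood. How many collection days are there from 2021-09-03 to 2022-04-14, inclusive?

32

2021-09-03 is a Friday.
That's 224 days from start to end, counting both.
224 = 7 × 32, so the span is exactly 32 full weeks.
Each full week contributes one Saturday: 32 so far.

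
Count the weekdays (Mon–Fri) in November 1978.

1978-11-01 is a Wednesday.
That's 30 days from start to end, counting both.
30 = 7 × 4 + 2, so there are 4 full weeks plus 2 extra days.
Each full week contributes 5 weekdays (Mon–Fri): 4 × 5 = 20.
The 2 extra days are Wednesday, Thursday — 2 of them qualify.
Total: 20 + 2 = 22.

22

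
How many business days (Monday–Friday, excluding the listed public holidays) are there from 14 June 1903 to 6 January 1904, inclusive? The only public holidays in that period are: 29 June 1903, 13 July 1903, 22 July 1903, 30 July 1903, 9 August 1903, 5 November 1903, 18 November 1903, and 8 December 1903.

141 business days

14 June 1903 is a Sunday.
From 14 June 1903 to 6 January 1904 is 207 days inclusive.
207 = 7 × 29 + 4, so there are 29 full weeks plus 4 extra days.
Each full week contributes 5 weekdays (Mon–Fri): 29 × 5 = 145.
The 4 extra days are Sunday, Monday, Tuesday, Wednesday — 3 of them qualify.
Total: 145 + 3 = 148.
Holidays: 29 June 1903 (Mon); 13 July 1903 (Mon); 22 July 1903 (Wed); 30 July 1903 (Thu); 9 August 1903 (Sun); 5 November 1903 (Thu); 18 November 1903 (Wed); 8 December 1903 (Tue).
7 of the 8 holidays fall on weekdays; the rest are weekends and were already excluded.
Business days: 148 − 7 = 141.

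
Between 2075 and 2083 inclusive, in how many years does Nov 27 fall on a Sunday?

Day of week of November 27 in each year:
2075: Wed, 2076: Fri, 2077: Sat, 2078: Sun ✓, 2079: Mon, 2080: Wed, 2081: Thu, 2082: Fri, 2083: Sat
Sundays: 2078.

1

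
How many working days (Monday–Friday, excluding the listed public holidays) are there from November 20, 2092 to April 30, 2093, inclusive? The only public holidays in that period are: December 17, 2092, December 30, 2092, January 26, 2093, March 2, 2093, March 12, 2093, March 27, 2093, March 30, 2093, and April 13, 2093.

November 20, 2092 is a Thursday.
The range spans 162 days (inclusive of both endpoints).
162 = 7 × 23 + 1, so there are 23 full weeks plus 1 extra day.
Each full week contributes 5 weekdays (Mon–Fri): 23 × 5 = 115.
The 1 extra day is Thursday — 1 of them qualifies.
Total: 115 + 1 = 116.
Holidays: December 17, 2092 (Wed); December 30, 2092 (Tue); January 26, 2093 (Mon); March 2, 2093 (Mon); March 12, 2093 (Thu); March 27, 2093 (Fri); March 30, 2093 (Mon); April 13, 2093 (Mon).
All 8 holidays fall on weekdays, so subtract 8.
Business days: 116 − 8 = 108.

108 working days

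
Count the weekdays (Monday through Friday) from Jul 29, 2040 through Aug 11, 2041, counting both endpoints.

Jul 29, 2040 is a Sunday.
The range spans 379 days (inclusive of both endpoints).
379 = 7 × 54 + 1, so there are 54 full weeks plus 1 extra day.
Each full week contributes 5 weekdays (Mon–Fri): 54 × 5 = 270.
The 1 extra day is Sunday — none qualify.
Total: 270 + 0 = 270.

270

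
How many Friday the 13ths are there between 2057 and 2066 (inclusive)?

Friday-the-13ths by year:
2057: Apr, Jul
2058: Sep, Dec
2059: Jun
2060: Feb, Aug
2061: May
2062: Jan, Oct
2063: Apr, Jul
2064: Jun
2065: Feb, Mar, Nov
2066: Aug

17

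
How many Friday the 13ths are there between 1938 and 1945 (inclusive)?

Friday-the-13ths by year:
1938: May
1939: Jan, Oct
1940: Sep, Dec
1941: Jun
1942: Feb, Mar, Nov
1943: Aug
1944: Oct
1945: Apr, Jul

13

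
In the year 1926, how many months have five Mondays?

A month has five Mondays exactly when Monday falls within its first (length − 28) days.
Jan: 31 days, starts Fri → 5 of Fri, Sat, Sun
Feb: 28 days, starts Mon → 5 of (none)
Mar: 31 days, starts Mon → 5 of Mon, Tue, Wed ✓
Apr: 30 days, starts Thu → 5 of Thu, Fri
May: 31 days, starts Sat → 5 of Sat, Sun, Mon ✓
Jun: 30 days, starts Tue → 5 of Tue, Wed
Jul: 31 days, starts Thu → 5 of Thu, Fri, Sat
Aug: 31 days, starts Sun → 5 of Sun, Mon, Tue ✓
Sep: 30 days, starts Wed → 5 of Wed, Thu
Oct: 31 days, starts Fri → 5 of Fri, Sat, Sun
Nov: 30 days, starts Mon → 5 of Mon, Tue ✓
Dec: 31 days, starts Wed → 5 of Wed, Thu, Fri
Months with five Mondays: Mar, May, Aug, Nov.

4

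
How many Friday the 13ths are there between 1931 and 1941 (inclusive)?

Friday-the-13ths by year:
1931: Feb, Mar, Nov
1932: May
1933: Jan, Oct
1934: Apr, Jul
1935: Sep, Dec
1936: Mar, Nov
1937: Aug
1938: May
1939: Jan, Oct
1940: Sep, Dec
1941: Jun

19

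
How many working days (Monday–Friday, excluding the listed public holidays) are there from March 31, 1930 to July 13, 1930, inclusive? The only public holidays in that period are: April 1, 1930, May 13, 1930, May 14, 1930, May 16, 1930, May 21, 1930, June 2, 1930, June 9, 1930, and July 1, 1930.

March 31, 1930 is a Monday.
The range spans 105 days (inclusive of both endpoints).
105 = 7 × 15, so the span is exactly 15 full weeks.
Each full week contributes 5 weekdays (Mon–Fri): 15 × 5 = 75.
Total: 75.
Holidays: April 1, 1930 (Tue); May 13, 1930 (Tue); May 14, 1930 (Wed); May 16, 1930 (Fri); May 21, 1930 (Wed); June 2, 1930 (Mon); June 9, 1930 (Mon); July 1, 1930 (Tue).
All 8 holidays fall on weekdays, so subtract 8.
Business days: 75 − 8 = 67.

67 working days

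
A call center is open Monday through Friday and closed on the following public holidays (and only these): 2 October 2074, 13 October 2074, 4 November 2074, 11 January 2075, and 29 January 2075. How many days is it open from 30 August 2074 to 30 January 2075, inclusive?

30 August 2074 is a Thursday.
That's 154 days from start to end, counting both.
154 = 7 × 22, so the span is exactly 22 full weeks.
Each full week contributes 5 weekdays (Mon–Fri): 22 × 5 = 110.
Total: 110.
Holidays: 2 October 2074 (Tue); 13 October 2074 (Sat); 4 November 2074 (Sun); 11 January 2075 (Fri); 29 January 2075 (Tue).
3 of the 5 holidays fall on weekdays; the rest are weekends and were already excluded.
Business days: 110 − 3 = 107.

107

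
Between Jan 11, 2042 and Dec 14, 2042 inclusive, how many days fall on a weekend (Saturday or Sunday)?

Jan 11, 2042 is a Saturday.
That's 338 days from start to end, counting both.
338 = 7 × 48 + 2, so there are 48 full weeks plus 2 extra days.
Each full week contributes 2 weekend days (Sat, Sun): 48 × 2 = 96.
The 2 extra days are Saturday, Sunday — 2 of them qualify.
Total: 96 + 2 = 98.

98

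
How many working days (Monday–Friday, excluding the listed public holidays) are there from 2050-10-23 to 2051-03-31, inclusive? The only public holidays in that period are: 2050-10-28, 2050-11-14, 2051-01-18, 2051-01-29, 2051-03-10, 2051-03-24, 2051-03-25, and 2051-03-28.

109

2050-10-23 is a Sunday.
The range spans 160 days (inclusive of both endpoints).
160 = 7 × 22 + 6, so there are 22 full weeks plus 6 extra days.
Each full week contributes 5 weekdays (Mon–Fri): 22 × 5 = 110.
The 6 extra days are Sunday, Monday, Tuesday, Wednesday, Thursday, Friday — 5 of them qualify.
Total: 110 + 5 = 115.
Holidays: 2050-10-28 (Fri); 2050-11-14 (Mon); 2051-01-18 (Wed); 2051-01-29 (Sun); 2051-03-10 (Fri); 2051-03-24 (Fri); 2051-03-25 (Sat); 2051-03-28 (Tue).
6 of the 8 holidays fall on weekdays; the rest are weekends and were already excluded.
Business days: 115 − 6 = 109.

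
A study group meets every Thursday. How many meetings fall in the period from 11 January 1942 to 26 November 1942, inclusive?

46 Thursdays

11 January 1942 is a Sunday.
That's 320 days from start to end, counting both.
320 = 7 × 45 + 5, so there are 45 full weeks plus 5 extra days.
Each full week contributes one Thursday: 45 so far.
The 5 extra days are Sun, Mon, Tue, Wed, Thu — 1 of them qualifies.
Total: 45 + 1 = 46.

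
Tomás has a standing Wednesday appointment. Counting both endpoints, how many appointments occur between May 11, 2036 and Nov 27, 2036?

29 Wednesdays

May 11, 2036 is a Sunday.
The range spans 201 days (inclusive of both endpoints).
201 = 7 × 28 + 5, so there are 28 full weeks plus 5 extra days.
Each full week contributes one Wednesday: 28 so far.
The 5 extra days are Sun, Mon, Tue, Wed, Thu — 1 of them qualifies.
Total: 28 + 1 = 29.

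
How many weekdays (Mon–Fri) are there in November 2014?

Nov 1, 2014 is a Saturday.
That's 30 days from start to end, counting both.
30 = 7 × 4 + 2, so there are 4 full weeks plus 2 extra days.
Each full week contributes 5 weekdays (Mon–Fri): 4 × 5 = 20.
The 2 extra days are Saturday, Sunday — none qualify.
Total: 20 + 0 = 20.

20 weekdays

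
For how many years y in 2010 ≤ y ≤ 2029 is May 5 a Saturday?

Day of week of May 5 in each year:
2010: Wed, 2011: Thu, 2012: Sat ✓, 2013: Sun, 2014: Mon, 2015: Tue, 2016: Thu, 2017: Fri, 2018: Sat ✓, 2019: Sun, 2020: Tue, 2021: Wed, 2022: Thu, 2023: Fri, 2024: Sun, 2025: Mon, 2026: Tue, 2027: Wed, 2028: Fri, 2029: Sat ✓
Saturdays: 2012, 2018, 2029.

3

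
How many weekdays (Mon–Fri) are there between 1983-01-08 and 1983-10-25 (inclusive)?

207 weekdays

1983-01-08 is a Saturday.
The range spans 291 days (inclusive of both endpoints).
291 = 7 × 41 + 4, so there are 41 full weeks plus 4 extra days.
Each full week contributes 5 weekdays (Mon–Fri): 41 × 5 = 205.
The 4 extra days are Saturday, Sunday, Monday, Tuesday — 2 of them qualify.
Total: 205 + 2 = 207.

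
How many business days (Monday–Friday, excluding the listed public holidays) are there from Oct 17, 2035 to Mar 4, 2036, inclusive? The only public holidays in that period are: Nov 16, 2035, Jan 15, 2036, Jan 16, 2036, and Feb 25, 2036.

96 business days

Oct 17, 2035 is a Wednesday.
That's 140 days from start to end, counting both.
140 = 7 × 20, so the span is exactly 20 full weeks.
Each full week contributes 5 weekdays (Mon–Fri): 20 × 5 = 100.
Holidays: Nov 16, 2035 (Fri); Jan 15, 2036 (Tue); Jan 16, 2036 (Wed); Feb 25, 2036 (Mon).
All 4 holidays fall on weekdays, so subtract 4.
Business days: 100 − 4 = 96.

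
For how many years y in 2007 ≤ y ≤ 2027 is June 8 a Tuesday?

3

Day of week of June 8 in each year:
2007: Fri, 2008: Sun, 2009: Mon, 2010: Tue ✓, 2011: Wed, 2012: Fri, 2013: Sat, 2014: Sun, 2015: Mon, 2016: Wed, 2017: Thu, 2018: Fri, 2019: Sat, 2020: Mon, 2021: Tue ✓, 2022: Wed, 2023: Thu, 2024: Sat, 2025: Sun, 2026: Mon, 2027: Tue ✓
Tuesdays: 2010, 2021, 2027.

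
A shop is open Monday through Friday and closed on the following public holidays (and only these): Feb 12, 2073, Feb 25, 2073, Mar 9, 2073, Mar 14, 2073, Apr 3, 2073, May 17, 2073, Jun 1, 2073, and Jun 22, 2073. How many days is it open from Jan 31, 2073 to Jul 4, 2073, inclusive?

105 business days

Jan 31, 2073 is a Tuesday.
From Jan 31, 2073 to Jul 4, 2073 is 155 days inclusive.
155 = 7 × 22 + 1, so there are 22 full weeks plus 1 extra day.
Each full week contributes 5 weekdays (Mon–Fri): 22 × 5 = 110.
The 1 extra day is Tuesday — 1 of them qualifies.
Total: 110 + 1 = 111.
Holidays: Feb 12, 2073 (Sun); Feb 25, 2073 (Sat); Mar 9, 2073 (Thu); Mar 14, 2073 (Tue); Apr 3, 2073 (Mon); May 17, 2073 (Wed); Jun 1, 2073 (Thu); Jun 22, 2073 (Thu).
6 of the 8 holidays fall on weekdays; the rest are weekends and were already excluded.
Business days: 111 − 6 = 105.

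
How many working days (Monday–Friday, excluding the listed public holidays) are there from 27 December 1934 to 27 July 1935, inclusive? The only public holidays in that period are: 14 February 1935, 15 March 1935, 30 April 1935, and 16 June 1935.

149 working days

27 December 1934 is a Thursday.
The range spans 213 days (inclusive of both endpoints).
213 = 7 × 30 + 3, so there are 30 full weeks plus 3 extra days.
Each full week contributes 5 weekdays (Mon–Fri): 30 × 5 = 150.
The 3 extra days are Thu, Fri, Sat — 2 of them qualify.
Total: 150 + 2 = 152.
Holidays: 14 February 1935 (Thu); 15 March 1935 (Fri); 30 April 1935 (Tue); 16 June 1935 (Sun).
3 of the 4 holidays fall on weekdays; the rest are weekends and were already excluded.
Business days: 152 − 3 = 149.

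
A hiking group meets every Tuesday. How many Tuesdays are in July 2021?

4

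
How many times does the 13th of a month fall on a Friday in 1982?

1

The 13th falls on a Friday when the month's 13th has weekday Fri.
Jan 13 is Wed; Feb 13 is Sat; Mar 13 is Sat; Apr 13 is Tue; May 13 is Thu; Jun 13 is Sun; Jul 13 is Tue; Aug 13 is Fri ✓; Sep 13 is Mon; Oct 13 is Wed; Nov 13 is Sat; Dec 13 is Mon.
Friday the 13ths: Aug.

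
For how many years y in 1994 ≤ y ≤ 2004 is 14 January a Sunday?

2

Day of week of January 14 in each year:
1994: Fri, 1995: Sat, 1996: Sun ✓, 1997: Tue, 1998: Wed, 1999: Thu, 2000: Fri, 2001: Sun ✓, 2002: Mon, 2003: Tue, 2004: Wed
Sundays: 1996, 2001.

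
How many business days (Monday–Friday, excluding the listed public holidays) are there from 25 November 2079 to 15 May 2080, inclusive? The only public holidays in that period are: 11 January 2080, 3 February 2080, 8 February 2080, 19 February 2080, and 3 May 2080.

119

25 November 2079 is a Saturday.
The range spans 173 days (inclusive of both endpoints).
173 = 7 × 24 + 5, so there are 24 full weeks plus 5 extra days.
Each full week contributes 5 weekdays (Mon–Fri): 24 × 5 = 120.
The 5 extra days are Saturday, Sunday, Monday, Tuesday, Wednesday — 3 of them qualify.
Total: 120 + 3 = 123.
Holidays: 11 January 2080 (Thu); 3 February 2080 (Sat); 8 February 2080 (Thu); 19 February 2080 (Mon); 3 May 2080 (Fri).
4 of the 5 holidays fall on weekdays; the rest are weekends and were already excluded.
Business days: 123 − 4 = 119.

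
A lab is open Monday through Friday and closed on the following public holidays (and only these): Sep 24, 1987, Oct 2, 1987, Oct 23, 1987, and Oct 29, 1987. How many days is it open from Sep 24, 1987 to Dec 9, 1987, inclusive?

Sep 24, 1987 is a Thursday.
The range spans 77 days (inclusive of both endpoints).
77 = 7 × 11, so the span is exactly 11 full weeks.
Each full week contributes 5 weekdays (Mon–Fri): 11 × 5 = 55.
Holidays: Sep 24, 1987 (Thu); Oct 2, 1987 (Fri); Oct 23, 1987 (Fri); Oct 29, 1987 (Thu).
All 4 holidays fall on weekdays, so subtract 4.
Business days: 55 − 4 = 51.

51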